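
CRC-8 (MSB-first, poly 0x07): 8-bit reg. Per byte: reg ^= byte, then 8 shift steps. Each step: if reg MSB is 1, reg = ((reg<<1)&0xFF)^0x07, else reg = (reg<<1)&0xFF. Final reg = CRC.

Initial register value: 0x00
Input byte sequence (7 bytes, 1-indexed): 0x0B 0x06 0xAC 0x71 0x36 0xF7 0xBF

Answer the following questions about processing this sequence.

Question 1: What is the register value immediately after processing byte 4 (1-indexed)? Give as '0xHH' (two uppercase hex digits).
Answer: 0x43

Derivation:
After byte 1 (0x0B): reg=0x31
After byte 2 (0x06): reg=0x85
After byte 3 (0xAC): reg=0xDF
After byte 4 (0x71): reg=0x43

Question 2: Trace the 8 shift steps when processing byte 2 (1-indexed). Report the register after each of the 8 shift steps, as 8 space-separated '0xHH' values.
After byte 1 (0x0B): reg=0x31
Register before byte 2: 0x31
After XOR with byte 0x06: 0x37

Answer: 0x6E 0xDC 0xBF 0x79 0xF2 0xE3 0xC1 0x85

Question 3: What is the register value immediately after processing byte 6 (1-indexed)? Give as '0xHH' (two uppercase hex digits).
After byte 1 (0x0B): reg=0x31
After byte 2 (0x06): reg=0x85
After byte 3 (0xAC): reg=0xDF
After byte 4 (0x71): reg=0x43
After byte 5 (0x36): reg=0x4C
After byte 6 (0xF7): reg=0x28

Answer: 0x28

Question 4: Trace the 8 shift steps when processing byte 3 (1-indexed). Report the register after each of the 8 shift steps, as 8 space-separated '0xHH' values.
After byte 1 (0x0B): reg=0x31
After byte 2 (0x06): reg=0x85
Register before byte 3: 0x85
After XOR with byte 0xAC: 0x29

Answer: 0x52 0xA4 0x4F 0x9E 0x3B 0x76 0xEC 0xDF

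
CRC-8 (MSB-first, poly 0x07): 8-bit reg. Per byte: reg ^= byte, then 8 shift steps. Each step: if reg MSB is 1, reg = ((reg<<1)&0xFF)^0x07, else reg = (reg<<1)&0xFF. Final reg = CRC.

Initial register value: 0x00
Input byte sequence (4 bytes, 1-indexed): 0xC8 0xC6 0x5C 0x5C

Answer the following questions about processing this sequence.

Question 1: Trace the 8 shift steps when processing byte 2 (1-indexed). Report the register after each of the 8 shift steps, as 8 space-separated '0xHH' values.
After byte 1 (0xC8): reg=0x76
Register before byte 2: 0x76
After XOR with byte 0xC6: 0xB0

Answer: 0x67 0xCE 0x9B 0x31 0x62 0xC4 0x8F 0x19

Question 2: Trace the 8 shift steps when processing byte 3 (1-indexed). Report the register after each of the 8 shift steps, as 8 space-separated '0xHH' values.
After byte 1 (0xC8): reg=0x76
After byte 2 (0xC6): reg=0x19
Register before byte 3: 0x19
After XOR with byte 0x5C: 0x45

Answer: 0x8A 0x13 0x26 0x4C 0x98 0x37 0x6E 0xDC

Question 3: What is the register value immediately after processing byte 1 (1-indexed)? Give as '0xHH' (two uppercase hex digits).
Answer: 0x76

Derivation:
After byte 1 (0xC8): reg=0x76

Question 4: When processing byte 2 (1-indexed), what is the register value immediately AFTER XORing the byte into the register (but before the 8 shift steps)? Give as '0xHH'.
Answer: 0xB0

Derivation:
Register before byte 2: 0x76
Byte 2: 0xC6
0x76 XOR 0xC6 = 0xB0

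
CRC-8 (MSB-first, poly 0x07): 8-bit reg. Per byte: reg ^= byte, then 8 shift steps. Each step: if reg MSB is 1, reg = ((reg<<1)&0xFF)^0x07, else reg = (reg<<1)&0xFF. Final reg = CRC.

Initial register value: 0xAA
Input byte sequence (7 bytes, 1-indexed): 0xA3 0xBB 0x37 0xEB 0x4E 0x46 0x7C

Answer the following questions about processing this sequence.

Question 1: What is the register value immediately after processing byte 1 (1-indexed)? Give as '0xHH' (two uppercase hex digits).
After byte 1 (0xA3): reg=0x3F

Answer: 0x3F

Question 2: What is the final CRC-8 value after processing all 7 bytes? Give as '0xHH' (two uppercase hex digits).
Answer: 0x25

Derivation:
After byte 1 (0xA3): reg=0x3F
After byte 2 (0xBB): reg=0x95
After byte 3 (0x37): reg=0x67
After byte 4 (0xEB): reg=0xAD
After byte 5 (0x4E): reg=0xA7
After byte 6 (0x46): reg=0xA9
After byte 7 (0x7C): reg=0x25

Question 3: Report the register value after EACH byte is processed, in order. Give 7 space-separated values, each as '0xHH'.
0x3F 0x95 0x67 0xAD 0xA7 0xA9 0x25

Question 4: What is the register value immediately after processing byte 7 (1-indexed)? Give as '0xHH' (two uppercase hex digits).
After byte 1 (0xA3): reg=0x3F
After byte 2 (0xBB): reg=0x95
After byte 3 (0x37): reg=0x67
After byte 4 (0xEB): reg=0xAD
After byte 5 (0x4E): reg=0xA7
After byte 6 (0x46): reg=0xA9
After byte 7 (0x7C): reg=0x25

Answer: 0x25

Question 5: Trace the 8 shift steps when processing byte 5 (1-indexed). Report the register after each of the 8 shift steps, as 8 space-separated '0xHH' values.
Answer: 0xC1 0x85 0x0D 0x1A 0x34 0x68 0xD0 0xA7

Derivation:
After byte 1 (0xA3): reg=0x3F
After byte 2 (0xBB): reg=0x95
After byte 3 (0x37): reg=0x67
After byte 4 (0xEB): reg=0xAD
Register before byte 5: 0xAD
After XOR with byte 0x4E: 0xE3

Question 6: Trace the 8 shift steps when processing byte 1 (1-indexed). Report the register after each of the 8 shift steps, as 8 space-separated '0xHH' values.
Answer: 0x12 0x24 0x48 0x90 0x27 0x4E 0x9C 0x3F

Derivation:
Register before byte 1: 0xAA
After XOR with byte 0xA3: 0x09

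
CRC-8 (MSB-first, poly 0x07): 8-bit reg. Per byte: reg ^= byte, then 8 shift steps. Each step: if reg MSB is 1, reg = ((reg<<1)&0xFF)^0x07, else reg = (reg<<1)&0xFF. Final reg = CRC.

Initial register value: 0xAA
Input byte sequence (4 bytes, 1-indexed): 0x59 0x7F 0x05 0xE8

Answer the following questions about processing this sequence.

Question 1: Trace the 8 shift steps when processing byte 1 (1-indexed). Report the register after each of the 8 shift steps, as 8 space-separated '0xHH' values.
Answer: 0xE1 0xC5 0x8D 0x1D 0x3A 0x74 0xE8 0xD7

Derivation:
Register before byte 1: 0xAA
After XOR with byte 0x59: 0xF3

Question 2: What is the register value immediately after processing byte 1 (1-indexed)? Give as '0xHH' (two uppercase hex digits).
After byte 1 (0x59): reg=0xD7

Answer: 0xD7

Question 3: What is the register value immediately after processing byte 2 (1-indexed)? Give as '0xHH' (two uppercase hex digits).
Answer: 0x51

Derivation:
After byte 1 (0x59): reg=0xD7
After byte 2 (0x7F): reg=0x51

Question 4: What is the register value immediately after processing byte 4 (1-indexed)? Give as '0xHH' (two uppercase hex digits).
Answer: 0xCE

Derivation:
After byte 1 (0x59): reg=0xD7
After byte 2 (0x7F): reg=0x51
After byte 3 (0x05): reg=0xAB
After byte 4 (0xE8): reg=0xCE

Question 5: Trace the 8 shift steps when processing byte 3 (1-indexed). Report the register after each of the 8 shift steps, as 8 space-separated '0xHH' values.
Answer: 0xA8 0x57 0xAE 0x5B 0xB6 0x6B 0xD6 0xAB

Derivation:
After byte 1 (0x59): reg=0xD7
After byte 2 (0x7F): reg=0x51
Register before byte 3: 0x51
After XOR with byte 0x05: 0x54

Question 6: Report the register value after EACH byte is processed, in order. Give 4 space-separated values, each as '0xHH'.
0xD7 0x51 0xAB 0xCE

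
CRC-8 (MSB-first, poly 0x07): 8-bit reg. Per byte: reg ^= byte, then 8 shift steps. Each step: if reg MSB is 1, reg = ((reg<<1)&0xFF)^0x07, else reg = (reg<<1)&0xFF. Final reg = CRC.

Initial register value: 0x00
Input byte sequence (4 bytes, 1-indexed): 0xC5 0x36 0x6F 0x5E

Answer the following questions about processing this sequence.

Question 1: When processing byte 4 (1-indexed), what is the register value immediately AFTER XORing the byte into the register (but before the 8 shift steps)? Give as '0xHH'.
Register before byte 4: 0xC0
Byte 4: 0x5E
0xC0 XOR 0x5E = 0x9E

Answer: 0x9E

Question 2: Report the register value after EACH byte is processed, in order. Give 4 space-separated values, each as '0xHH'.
0x55 0x2E 0xC0 0xD3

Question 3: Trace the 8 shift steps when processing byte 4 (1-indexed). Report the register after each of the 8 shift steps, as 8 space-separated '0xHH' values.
Answer: 0x3B 0x76 0xEC 0xDF 0xB9 0x75 0xEA 0xD3

Derivation:
After byte 1 (0xC5): reg=0x55
After byte 2 (0x36): reg=0x2E
After byte 3 (0x6F): reg=0xC0
Register before byte 4: 0xC0
After XOR with byte 0x5E: 0x9E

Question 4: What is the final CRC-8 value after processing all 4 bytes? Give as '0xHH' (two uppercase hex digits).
Answer: 0xD3

Derivation:
After byte 1 (0xC5): reg=0x55
After byte 2 (0x36): reg=0x2E
After byte 3 (0x6F): reg=0xC0
After byte 4 (0x5E): reg=0xD3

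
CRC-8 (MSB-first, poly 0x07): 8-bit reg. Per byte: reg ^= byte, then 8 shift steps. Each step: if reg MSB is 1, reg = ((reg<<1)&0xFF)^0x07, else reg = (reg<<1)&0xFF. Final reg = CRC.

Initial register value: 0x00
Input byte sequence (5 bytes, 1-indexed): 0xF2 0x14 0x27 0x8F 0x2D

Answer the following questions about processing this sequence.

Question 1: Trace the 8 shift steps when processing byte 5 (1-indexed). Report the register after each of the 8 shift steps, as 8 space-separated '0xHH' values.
Answer: 0xD4 0xAF 0x59 0xB2 0x63 0xC6 0x8B 0x11

Derivation:
After byte 1 (0xF2): reg=0xD0
After byte 2 (0x14): reg=0x52
After byte 3 (0x27): reg=0x4C
After byte 4 (0x8F): reg=0x47
Register before byte 5: 0x47
After XOR with byte 0x2D: 0x6A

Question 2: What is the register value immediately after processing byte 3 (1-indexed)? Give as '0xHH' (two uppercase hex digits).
Answer: 0x4C

Derivation:
After byte 1 (0xF2): reg=0xD0
After byte 2 (0x14): reg=0x52
After byte 3 (0x27): reg=0x4C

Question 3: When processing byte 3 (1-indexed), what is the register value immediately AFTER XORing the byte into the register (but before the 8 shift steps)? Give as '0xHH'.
Register before byte 3: 0x52
Byte 3: 0x27
0x52 XOR 0x27 = 0x75

Answer: 0x75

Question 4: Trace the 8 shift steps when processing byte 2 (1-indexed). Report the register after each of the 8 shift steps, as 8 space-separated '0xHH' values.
After byte 1 (0xF2): reg=0xD0
Register before byte 2: 0xD0
After XOR with byte 0x14: 0xC4

Answer: 0x8F 0x19 0x32 0x64 0xC8 0x97 0x29 0x52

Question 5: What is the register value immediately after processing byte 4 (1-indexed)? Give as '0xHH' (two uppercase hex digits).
Answer: 0x47

Derivation:
After byte 1 (0xF2): reg=0xD0
After byte 2 (0x14): reg=0x52
After byte 3 (0x27): reg=0x4C
After byte 4 (0x8F): reg=0x47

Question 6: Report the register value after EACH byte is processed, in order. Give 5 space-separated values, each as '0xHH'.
0xD0 0x52 0x4C 0x47 0x11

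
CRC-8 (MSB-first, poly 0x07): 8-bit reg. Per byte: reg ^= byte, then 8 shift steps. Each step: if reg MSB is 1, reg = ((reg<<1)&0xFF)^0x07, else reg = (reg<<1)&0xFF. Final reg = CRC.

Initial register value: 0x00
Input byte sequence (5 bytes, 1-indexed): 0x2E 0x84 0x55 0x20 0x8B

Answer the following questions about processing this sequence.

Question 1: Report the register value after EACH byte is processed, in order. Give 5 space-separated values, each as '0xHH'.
0xCA 0xED 0x21 0x07 0xAD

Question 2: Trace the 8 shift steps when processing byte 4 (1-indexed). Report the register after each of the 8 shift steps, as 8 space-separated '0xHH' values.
After byte 1 (0x2E): reg=0xCA
After byte 2 (0x84): reg=0xED
After byte 3 (0x55): reg=0x21
Register before byte 4: 0x21
After XOR with byte 0x20: 0x01

Answer: 0x02 0x04 0x08 0x10 0x20 0x40 0x80 0x07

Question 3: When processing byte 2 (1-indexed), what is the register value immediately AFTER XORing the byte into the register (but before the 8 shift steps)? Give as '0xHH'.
Answer: 0x4E

Derivation:
Register before byte 2: 0xCA
Byte 2: 0x84
0xCA XOR 0x84 = 0x4E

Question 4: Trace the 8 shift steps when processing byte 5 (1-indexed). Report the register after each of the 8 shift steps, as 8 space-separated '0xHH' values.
Answer: 0x1F 0x3E 0x7C 0xF8 0xF7 0xE9 0xD5 0xAD

Derivation:
After byte 1 (0x2E): reg=0xCA
After byte 2 (0x84): reg=0xED
After byte 3 (0x55): reg=0x21
After byte 4 (0x20): reg=0x07
Register before byte 5: 0x07
After XOR with byte 0x8B: 0x8C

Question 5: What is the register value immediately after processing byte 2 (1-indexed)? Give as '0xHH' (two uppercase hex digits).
Answer: 0xED

Derivation:
After byte 1 (0x2E): reg=0xCA
After byte 2 (0x84): reg=0xED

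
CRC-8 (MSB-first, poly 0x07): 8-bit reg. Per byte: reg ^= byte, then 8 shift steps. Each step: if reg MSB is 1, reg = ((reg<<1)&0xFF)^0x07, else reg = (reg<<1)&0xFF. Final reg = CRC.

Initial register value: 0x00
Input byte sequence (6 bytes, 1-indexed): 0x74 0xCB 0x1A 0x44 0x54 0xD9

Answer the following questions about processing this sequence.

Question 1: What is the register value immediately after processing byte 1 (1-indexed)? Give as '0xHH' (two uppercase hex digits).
After byte 1 (0x74): reg=0x4B

Answer: 0x4B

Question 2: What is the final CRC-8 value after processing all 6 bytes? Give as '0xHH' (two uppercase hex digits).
After byte 1 (0x74): reg=0x4B
After byte 2 (0xCB): reg=0x89
After byte 3 (0x1A): reg=0xF0
After byte 4 (0x44): reg=0x05
After byte 5 (0x54): reg=0xB0
After byte 6 (0xD9): reg=0x18

Answer: 0x18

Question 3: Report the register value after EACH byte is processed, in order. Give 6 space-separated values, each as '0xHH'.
0x4B 0x89 0xF0 0x05 0xB0 0x18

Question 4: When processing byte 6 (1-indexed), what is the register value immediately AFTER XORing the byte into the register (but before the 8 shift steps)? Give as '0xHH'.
Register before byte 6: 0xB0
Byte 6: 0xD9
0xB0 XOR 0xD9 = 0x69

Answer: 0x69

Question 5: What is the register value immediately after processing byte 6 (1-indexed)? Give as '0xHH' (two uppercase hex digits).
Answer: 0x18

Derivation:
After byte 1 (0x74): reg=0x4B
After byte 2 (0xCB): reg=0x89
After byte 3 (0x1A): reg=0xF0
After byte 4 (0x44): reg=0x05
After byte 5 (0x54): reg=0xB0
After byte 6 (0xD9): reg=0x18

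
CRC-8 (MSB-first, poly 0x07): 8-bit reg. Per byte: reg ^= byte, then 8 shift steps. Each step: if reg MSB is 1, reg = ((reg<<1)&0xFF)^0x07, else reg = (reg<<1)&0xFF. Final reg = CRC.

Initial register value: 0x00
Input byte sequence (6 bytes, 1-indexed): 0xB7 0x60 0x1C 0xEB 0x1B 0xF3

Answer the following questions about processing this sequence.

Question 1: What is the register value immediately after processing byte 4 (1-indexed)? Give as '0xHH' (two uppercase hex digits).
Answer: 0x0B

Derivation:
After byte 1 (0xB7): reg=0x0C
After byte 2 (0x60): reg=0x03
After byte 3 (0x1C): reg=0x5D
After byte 4 (0xEB): reg=0x0B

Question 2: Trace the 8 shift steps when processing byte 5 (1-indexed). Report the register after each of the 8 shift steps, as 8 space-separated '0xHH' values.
After byte 1 (0xB7): reg=0x0C
After byte 2 (0x60): reg=0x03
After byte 3 (0x1C): reg=0x5D
After byte 4 (0xEB): reg=0x0B
Register before byte 5: 0x0B
After XOR with byte 0x1B: 0x10

Answer: 0x20 0x40 0x80 0x07 0x0E 0x1C 0x38 0x70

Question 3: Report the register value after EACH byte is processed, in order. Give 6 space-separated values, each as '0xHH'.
0x0C 0x03 0x5D 0x0B 0x70 0x80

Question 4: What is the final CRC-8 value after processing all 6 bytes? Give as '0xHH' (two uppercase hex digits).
After byte 1 (0xB7): reg=0x0C
After byte 2 (0x60): reg=0x03
After byte 3 (0x1C): reg=0x5D
After byte 4 (0xEB): reg=0x0B
After byte 5 (0x1B): reg=0x70
After byte 6 (0xF3): reg=0x80

Answer: 0x80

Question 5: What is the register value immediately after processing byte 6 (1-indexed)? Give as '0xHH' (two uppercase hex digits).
Answer: 0x80

Derivation:
After byte 1 (0xB7): reg=0x0C
After byte 2 (0x60): reg=0x03
After byte 3 (0x1C): reg=0x5D
After byte 4 (0xEB): reg=0x0B
After byte 5 (0x1B): reg=0x70
After byte 6 (0xF3): reg=0x80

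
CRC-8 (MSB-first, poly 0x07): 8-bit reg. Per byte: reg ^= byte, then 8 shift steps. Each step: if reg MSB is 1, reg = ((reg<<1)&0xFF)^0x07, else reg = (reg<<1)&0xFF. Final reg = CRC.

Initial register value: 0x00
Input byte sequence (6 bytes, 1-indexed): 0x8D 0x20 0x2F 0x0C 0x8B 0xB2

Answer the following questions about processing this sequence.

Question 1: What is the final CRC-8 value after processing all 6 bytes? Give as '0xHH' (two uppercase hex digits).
Answer: 0x9A

Derivation:
After byte 1 (0x8D): reg=0xAA
After byte 2 (0x20): reg=0xBF
After byte 3 (0x2F): reg=0xF9
After byte 4 (0x0C): reg=0xC5
After byte 5 (0x8B): reg=0xED
After byte 6 (0xB2): reg=0x9A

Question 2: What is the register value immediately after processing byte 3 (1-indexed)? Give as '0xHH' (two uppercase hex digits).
After byte 1 (0x8D): reg=0xAA
After byte 2 (0x20): reg=0xBF
After byte 3 (0x2F): reg=0xF9

Answer: 0xF9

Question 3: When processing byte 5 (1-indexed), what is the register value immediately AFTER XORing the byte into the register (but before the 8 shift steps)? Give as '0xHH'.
Register before byte 5: 0xC5
Byte 5: 0x8B
0xC5 XOR 0x8B = 0x4E

Answer: 0x4E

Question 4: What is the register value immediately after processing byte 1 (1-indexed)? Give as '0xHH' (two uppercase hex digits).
After byte 1 (0x8D): reg=0xAA

Answer: 0xAA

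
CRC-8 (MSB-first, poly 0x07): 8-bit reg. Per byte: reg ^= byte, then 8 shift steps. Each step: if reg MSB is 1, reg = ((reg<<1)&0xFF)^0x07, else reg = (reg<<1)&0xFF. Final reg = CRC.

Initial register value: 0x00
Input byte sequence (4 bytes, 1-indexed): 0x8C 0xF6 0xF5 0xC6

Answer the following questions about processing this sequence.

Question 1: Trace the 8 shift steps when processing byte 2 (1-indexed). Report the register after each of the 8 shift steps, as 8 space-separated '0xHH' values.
After byte 1 (0x8C): reg=0xAD
Register before byte 2: 0xAD
After XOR with byte 0xF6: 0x5B

Answer: 0xB6 0x6B 0xD6 0xAB 0x51 0xA2 0x43 0x86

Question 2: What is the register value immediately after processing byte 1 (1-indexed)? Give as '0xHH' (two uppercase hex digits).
Answer: 0xAD

Derivation:
After byte 1 (0x8C): reg=0xAD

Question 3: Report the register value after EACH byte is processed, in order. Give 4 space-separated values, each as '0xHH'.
0xAD 0x86 0x5E 0xC1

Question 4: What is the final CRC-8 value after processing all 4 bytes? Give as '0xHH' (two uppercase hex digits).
After byte 1 (0x8C): reg=0xAD
After byte 2 (0xF6): reg=0x86
After byte 3 (0xF5): reg=0x5E
After byte 4 (0xC6): reg=0xC1

Answer: 0xC1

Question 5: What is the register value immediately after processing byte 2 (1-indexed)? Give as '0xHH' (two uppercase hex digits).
After byte 1 (0x8C): reg=0xAD
After byte 2 (0xF6): reg=0x86

Answer: 0x86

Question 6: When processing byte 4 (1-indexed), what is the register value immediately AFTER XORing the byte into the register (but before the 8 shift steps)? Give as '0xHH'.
Answer: 0x98

Derivation:
Register before byte 4: 0x5E
Byte 4: 0xC6
0x5E XOR 0xC6 = 0x98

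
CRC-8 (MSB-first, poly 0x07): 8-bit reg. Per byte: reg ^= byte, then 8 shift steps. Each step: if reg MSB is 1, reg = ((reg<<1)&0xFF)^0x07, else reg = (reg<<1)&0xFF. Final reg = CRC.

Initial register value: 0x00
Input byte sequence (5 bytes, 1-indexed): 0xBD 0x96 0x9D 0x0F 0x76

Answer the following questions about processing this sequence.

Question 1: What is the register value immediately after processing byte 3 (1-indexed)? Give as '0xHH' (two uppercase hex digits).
After byte 1 (0xBD): reg=0x3A
After byte 2 (0x96): reg=0x4D
After byte 3 (0x9D): reg=0x3E

Answer: 0x3E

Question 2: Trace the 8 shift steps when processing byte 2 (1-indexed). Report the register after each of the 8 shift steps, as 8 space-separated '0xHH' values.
After byte 1 (0xBD): reg=0x3A
Register before byte 2: 0x3A
After XOR with byte 0x96: 0xAC

Answer: 0x5F 0xBE 0x7B 0xF6 0xEB 0xD1 0xA5 0x4D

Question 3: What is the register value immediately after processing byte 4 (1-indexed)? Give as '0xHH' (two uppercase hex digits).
After byte 1 (0xBD): reg=0x3A
After byte 2 (0x96): reg=0x4D
After byte 3 (0x9D): reg=0x3E
After byte 4 (0x0F): reg=0x97

Answer: 0x97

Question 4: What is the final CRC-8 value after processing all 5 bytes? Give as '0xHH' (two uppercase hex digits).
After byte 1 (0xBD): reg=0x3A
After byte 2 (0x96): reg=0x4D
After byte 3 (0x9D): reg=0x3E
After byte 4 (0x0F): reg=0x97
After byte 5 (0x76): reg=0xA9

Answer: 0xA9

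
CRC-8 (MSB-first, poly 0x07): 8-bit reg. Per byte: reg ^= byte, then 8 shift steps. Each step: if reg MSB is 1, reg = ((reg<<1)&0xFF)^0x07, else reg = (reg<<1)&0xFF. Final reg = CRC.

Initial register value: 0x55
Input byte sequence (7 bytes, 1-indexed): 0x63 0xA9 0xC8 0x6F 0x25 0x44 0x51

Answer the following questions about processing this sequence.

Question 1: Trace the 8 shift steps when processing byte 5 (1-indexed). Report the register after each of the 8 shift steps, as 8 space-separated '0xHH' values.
After byte 1 (0x63): reg=0x82
After byte 2 (0xA9): reg=0xD1
After byte 3 (0xC8): reg=0x4F
After byte 4 (0x6F): reg=0xE0
Register before byte 5: 0xE0
After XOR with byte 0x25: 0xC5

Answer: 0x8D 0x1D 0x3A 0x74 0xE8 0xD7 0xA9 0x55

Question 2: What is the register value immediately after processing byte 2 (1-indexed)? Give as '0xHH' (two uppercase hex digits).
Answer: 0xD1

Derivation:
After byte 1 (0x63): reg=0x82
After byte 2 (0xA9): reg=0xD1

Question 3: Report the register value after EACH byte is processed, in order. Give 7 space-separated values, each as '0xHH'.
0x82 0xD1 0x4F 0xE0 0x55 0x77 0xF2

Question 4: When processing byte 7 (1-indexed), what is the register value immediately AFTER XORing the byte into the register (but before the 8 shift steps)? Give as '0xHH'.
Answer: 0x26

Derivation:
Register before byte 7: 0x77
Byte 7: 0x51
0x77 XOR 0x51 = 0x26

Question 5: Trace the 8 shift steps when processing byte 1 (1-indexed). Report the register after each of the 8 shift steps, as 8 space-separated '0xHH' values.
Answer: 0x6C 0xD8 0xB7 0x69 0xD2 0xA3 0x41 0x82

Derivation:
Register before byte 1: 0x55
After XOR with byte 0x63: 0x36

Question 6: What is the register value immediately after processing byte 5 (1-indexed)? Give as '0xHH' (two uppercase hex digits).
Answer: 0x55

Derivation:
After byte 1 (0x63): reg=0x82
After byte 2 (0xA9): reg=0xD1
After byte 3 (0xC8): reg=0x4F
After byte 4 (0x6F): reg=0xE0
After byte 5 (0x25): reg=0x55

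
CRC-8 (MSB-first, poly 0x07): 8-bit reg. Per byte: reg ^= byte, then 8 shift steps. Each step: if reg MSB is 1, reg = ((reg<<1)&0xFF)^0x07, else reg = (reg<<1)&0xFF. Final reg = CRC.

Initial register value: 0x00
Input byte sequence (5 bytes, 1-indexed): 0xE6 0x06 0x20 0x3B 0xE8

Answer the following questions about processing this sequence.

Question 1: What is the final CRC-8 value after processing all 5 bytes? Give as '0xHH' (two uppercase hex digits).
Answer: 0xBF

Derivation:
After byte 1 (0xE6): reg=0xBC
After byte 2 (0x06): reg=0x2F
After byte 3 (0x20): reg=0x2D
After byte 4 (0x3B): reg=0x62
After byte 5 (0xE8): reg=0xBF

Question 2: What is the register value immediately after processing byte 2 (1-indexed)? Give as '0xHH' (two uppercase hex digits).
After byte 1 (0xE6): reg=0xBC
After byte 2 (0x06): reg=0x2F

Answer: 0x2F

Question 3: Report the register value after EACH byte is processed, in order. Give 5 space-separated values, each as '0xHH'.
0xBC 0x2F 0x2D 0x62 0xBF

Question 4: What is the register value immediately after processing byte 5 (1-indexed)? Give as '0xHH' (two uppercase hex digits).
After byte 1 (0xE6): reg=0xBC
After byte 2 (0x06): reg=0x2F
After byte 3 (0x20): reg=0x2D
After byte 4 (0x3B): reg=0x62
After byte 5 (0xE8): reg=0xBF

Answer: 0xBF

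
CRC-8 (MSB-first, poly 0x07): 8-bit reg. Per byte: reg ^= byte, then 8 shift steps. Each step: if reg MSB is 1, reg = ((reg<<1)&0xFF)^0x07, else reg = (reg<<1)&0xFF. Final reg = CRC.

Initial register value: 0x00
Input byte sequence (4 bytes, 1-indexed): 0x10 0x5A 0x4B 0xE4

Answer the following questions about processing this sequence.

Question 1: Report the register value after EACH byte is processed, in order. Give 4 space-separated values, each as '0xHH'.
0x70 0xD6 0xDA 0xBA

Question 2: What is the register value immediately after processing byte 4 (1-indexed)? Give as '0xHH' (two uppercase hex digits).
Answer: 0xBA

Derivation:
After byte 1 (0x10): reg=0x70
After byte 2 (0x5A): reg=0xD6
After byte 3 (0x4B): reg=0xDA
After byte 4 (0xE4): reg=0xBA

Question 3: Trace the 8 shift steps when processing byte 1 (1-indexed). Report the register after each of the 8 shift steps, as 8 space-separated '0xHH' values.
Register before byte 1: 0x00
After XOR with byte 0x10: 0x10

Answer: 0x20 0x40 0x80 0x07 0x0E 0x1C 0x38 0x70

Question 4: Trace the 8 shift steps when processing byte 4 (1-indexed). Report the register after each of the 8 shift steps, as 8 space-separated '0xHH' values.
After byte 1 (0x10): reg=0x70
After byte 2 (0x5A): reg=0xD6
After byte 3 (0x4B): reg=0xDA
Register before byte 4: 0xDA
After XOR with byte 0xE4: 0x3E

Answer: 0x7C 0xF8 0xF7 0xE9 0xD5 0xAD 0x5D 0xBA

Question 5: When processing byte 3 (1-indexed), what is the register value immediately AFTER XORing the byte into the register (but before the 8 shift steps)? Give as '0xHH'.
Answer: 0x9D

Derivation:
Register before byte 3: 0xD6
Byte 3: 0x4B
0xD6 XOR 0x4B = 0x9D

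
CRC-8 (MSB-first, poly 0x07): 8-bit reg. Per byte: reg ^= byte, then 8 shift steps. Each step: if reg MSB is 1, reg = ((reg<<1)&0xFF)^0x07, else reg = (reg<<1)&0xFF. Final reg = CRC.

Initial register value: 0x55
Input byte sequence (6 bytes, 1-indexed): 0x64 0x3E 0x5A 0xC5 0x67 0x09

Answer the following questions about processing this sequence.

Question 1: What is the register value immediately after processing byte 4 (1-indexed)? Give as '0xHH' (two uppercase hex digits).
After byte 1 (0x64): reg=0x97
After byte 2 (0x3E): reg=0x56
After byte 3 (0x5A): reg=0x24
After byte 4 (0xC5): reg=0xA9

Answer: 0xA9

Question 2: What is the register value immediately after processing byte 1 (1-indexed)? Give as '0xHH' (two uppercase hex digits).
Answer: 0x97

Derivation:
After byte 1 (0x64): reg=0x97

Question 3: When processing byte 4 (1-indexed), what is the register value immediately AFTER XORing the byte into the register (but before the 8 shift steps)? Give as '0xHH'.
Register before byte 4: 0x24
Byte 4: 0xC5
0x24 XOR 0xC5 = 0xE1

Answer: 0xE1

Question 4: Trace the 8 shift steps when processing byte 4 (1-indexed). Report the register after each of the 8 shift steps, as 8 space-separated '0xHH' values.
After byte 1 (0x64): reg=0x97
After byte 2 (0x3E): reg=0x56
After byte 3 (0x5A): reg=0x24
Register before byte 4: 0x24
After XOR with byte 0xC5: 0xE1

Answer: 0xC5 0x8D 0x1D 0x3A 0x74 0xE8 0xD7 0xA9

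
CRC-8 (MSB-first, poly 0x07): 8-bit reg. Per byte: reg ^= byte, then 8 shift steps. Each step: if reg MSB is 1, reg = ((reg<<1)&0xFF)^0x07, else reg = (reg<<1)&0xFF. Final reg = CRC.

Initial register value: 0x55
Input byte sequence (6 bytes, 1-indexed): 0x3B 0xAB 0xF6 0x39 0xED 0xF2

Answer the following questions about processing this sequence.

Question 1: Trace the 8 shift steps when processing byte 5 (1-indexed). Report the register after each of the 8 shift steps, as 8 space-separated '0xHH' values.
After byte 1 (0x3B): reg=0x0D
After byte 2 (0xAB): reg=0x7B
After byte 3 (0xF6): reg=0xAA
After byte 4 (0x39): reg=0xF0
Register before byte 5: 0xF0
After XOR with byte 0xED: 0x1D

Answer: 0x3A 0x74 0xE8 0xD7 0xA9 0x55 0xAA 0x53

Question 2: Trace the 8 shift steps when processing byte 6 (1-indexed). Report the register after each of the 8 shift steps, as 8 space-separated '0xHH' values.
Answer: 0x45 0x8A 0x13 0x26 0x4C 0x98 0x37 0x6E

Derivation:
After byte 1 (0x3B): reg=0x0D
After byte 2 (0xAB): reg=0x7B
After byte 3 (0xF6): reg=0xAA
After byte 4 (0x39): reg=0xF0
After byte 5 (0xED): reg=0x53
Register before byte 6: 0x53
After XOR with byte 0xF2: 0xA1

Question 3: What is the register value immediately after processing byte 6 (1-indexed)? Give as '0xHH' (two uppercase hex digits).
After byte 1 (0x3B): reg=0x0D
After byte 2 (0xAB): reg=0x7B
After byte 3 (0xF6): reg=0xAA
After byte 4 (0x39): reg=0xF0
After byte 5 (0xED): reg=0x53
After byte 6 (0xF2): reg=0x6E

Answer: 0x6E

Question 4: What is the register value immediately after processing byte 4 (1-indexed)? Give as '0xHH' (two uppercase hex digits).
Answer: 0xF0

Derivation:
After byte 1 (0x3B): reg=0x0D
After byte 2 (0xAB): reg=0x7B
After byte 3 (0xF6): reg=0xAA
After byte 4 (0x39): reg=0xF0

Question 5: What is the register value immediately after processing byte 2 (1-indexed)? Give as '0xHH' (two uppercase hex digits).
After byte 1 (0x3B): reg=0x0D
After byte 2 (0xAB): reg=0x7B

Answer: 0x7B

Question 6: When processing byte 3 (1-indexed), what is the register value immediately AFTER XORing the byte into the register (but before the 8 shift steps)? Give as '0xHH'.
Answer: 0x8D

Derivation:
Register before byte 3: 0x7B
Byte 3: 0xF6
0x7B XOR 0xF6 = 0x8D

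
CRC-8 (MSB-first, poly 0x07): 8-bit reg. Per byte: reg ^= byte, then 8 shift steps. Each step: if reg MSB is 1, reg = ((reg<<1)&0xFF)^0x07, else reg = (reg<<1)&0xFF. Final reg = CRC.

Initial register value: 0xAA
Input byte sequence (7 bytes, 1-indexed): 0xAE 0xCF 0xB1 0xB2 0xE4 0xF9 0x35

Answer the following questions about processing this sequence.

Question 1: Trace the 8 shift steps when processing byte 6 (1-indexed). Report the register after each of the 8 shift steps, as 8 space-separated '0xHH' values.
Answer: 0xB0 0x67 0xCE 0x9B 0x31 0x62 0xC4 0x8F

Derivation:
After byte 1 (0xAE): reg=0x1C
After byte 2 (0xCF): reg=0x37
After byte 3 (0xB1): reg=0x9B
After byte 4 (0xB2): reg=0xDF
After byte 5 (0xE4): reg=0xA1
Register before byte 6: 0xA1
After XOR with byte 0xF9: 0x58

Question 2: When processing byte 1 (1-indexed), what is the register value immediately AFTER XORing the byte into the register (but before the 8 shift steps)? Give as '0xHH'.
Register before byte 1: 0xAA
Byte 1: 0xAE
0xAA XOR 0xAE = 0x04

Answer: 0x04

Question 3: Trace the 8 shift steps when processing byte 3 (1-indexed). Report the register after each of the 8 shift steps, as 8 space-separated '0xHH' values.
Answer: 0x0B 0x16 0x2C 0x58 0xB0 0x67 0xCE 0x9B

Derivation:
After byte 1 (0xAE): reg=0x1C
After byte 2 (0xCF): reg=0x37
Register before byte 3: 0x37
After XOR with byte 0xB1: 0x86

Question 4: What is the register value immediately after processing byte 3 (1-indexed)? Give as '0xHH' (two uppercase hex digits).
Answer: 0x9B

Derivation:
After byte 1 (0xAE): reg=0x1C
After byte 2 (0xCF): reg=0x37
After byte 3 (0xB1): reg=0x9B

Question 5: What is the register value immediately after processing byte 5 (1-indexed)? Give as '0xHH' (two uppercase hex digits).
Answer: 0xA1

Derivation:
After byte 1 (0xAE): reg=0x1C
After byte 2 (0xCF): reg=0x37
After byte 3 (0xB1): reg=0x9B
After byte 4 (0xB2): reg=0xDF
After byte 5 (0xE4): reg=0xA1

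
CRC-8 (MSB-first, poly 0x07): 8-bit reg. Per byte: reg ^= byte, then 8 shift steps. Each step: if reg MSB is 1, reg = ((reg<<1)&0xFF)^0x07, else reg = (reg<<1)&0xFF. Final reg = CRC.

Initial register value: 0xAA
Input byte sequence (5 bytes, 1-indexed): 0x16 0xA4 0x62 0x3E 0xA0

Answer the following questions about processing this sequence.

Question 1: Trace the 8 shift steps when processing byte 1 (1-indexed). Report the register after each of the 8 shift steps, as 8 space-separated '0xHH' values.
Register before byte 1: 0xAA
After XOR with byte 0x16: 0xBC

Answer: 0x7F 0xFE 0xFB 0xF1 0xE5 0xCD 0x9D 0x3D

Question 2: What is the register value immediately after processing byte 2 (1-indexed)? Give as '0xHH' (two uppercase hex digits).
Answer: 0xC6

Derivation:
After byte 1 (0x16): reg=0x3D
After byte 2 (0xA4): reg=0xC6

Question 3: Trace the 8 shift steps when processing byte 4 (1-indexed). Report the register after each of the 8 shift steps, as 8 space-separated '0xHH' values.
Answer: 0x96 0x2B 0x56 0xAC 0x5F 0xBE 0x7B 0xF6

Derivation:
After byte 1 (0x16): reg=0x3D
After byte 2 (0xA4): reg=0xC6
After byte 3 (0x62): reg=0x75
Register before byte 4: 0x75
After XOR with byte 0x3E: 0x4B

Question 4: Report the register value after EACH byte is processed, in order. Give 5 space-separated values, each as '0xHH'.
0x3D 0xC6 0x75 0xF6 0xA5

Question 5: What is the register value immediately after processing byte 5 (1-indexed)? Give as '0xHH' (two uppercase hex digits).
After byte 1 (0x16): reg=0x3D
After byte 2 (0xA4): reg=0xC6
After byte 3 (0x62): reg=0x75
After byte 4 (0x3E): reg=0xF6
After byte 5 (0xA0): reg=0xA5

Answer: 0xA5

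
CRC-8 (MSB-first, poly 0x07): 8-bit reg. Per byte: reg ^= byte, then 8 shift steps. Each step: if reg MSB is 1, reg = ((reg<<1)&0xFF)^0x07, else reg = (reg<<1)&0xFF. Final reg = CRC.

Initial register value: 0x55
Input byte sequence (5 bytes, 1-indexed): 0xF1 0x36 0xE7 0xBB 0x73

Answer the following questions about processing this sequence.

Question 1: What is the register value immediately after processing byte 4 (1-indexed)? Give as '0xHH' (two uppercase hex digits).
After byte 1 (0xF1): reg=0x75
After byte 2 (0x36): reg=0xCE
After byte 3 (0xE7): reg=0xDF
After byte 4 (0xBB): reg=0x3B

Answer: 0x3B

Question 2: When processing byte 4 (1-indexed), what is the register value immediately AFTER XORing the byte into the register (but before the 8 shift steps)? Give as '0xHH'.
Answer: 0x64

Derivation:
Register before byte 4: 0xDF
Byte 4: 0xBB
0xDF XOR 0xBB = 0x64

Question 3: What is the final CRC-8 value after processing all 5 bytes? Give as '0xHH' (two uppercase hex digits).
Answer: 0xFF

Derivation:
After byte 1 (0xF1): reg=0x75
After byte 2 (0x36): reg=0xCE
After byte 3 (0xE7): reg=0xDF
After byte 4 (0xBB): reg=0x3B
After byte 5 (0x73): reg=0xFF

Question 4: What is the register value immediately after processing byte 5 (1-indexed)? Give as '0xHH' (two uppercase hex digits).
After byte 1 (0xF1): reg=0x75
After byte 2 (0x36): reg=0xCE
After byte 3 (0xE7): reg=0xDF
After byte 4 (0xBB): reg=0x3B
After byte 5 (0x73): reg=0xFF

Answer: 0xFF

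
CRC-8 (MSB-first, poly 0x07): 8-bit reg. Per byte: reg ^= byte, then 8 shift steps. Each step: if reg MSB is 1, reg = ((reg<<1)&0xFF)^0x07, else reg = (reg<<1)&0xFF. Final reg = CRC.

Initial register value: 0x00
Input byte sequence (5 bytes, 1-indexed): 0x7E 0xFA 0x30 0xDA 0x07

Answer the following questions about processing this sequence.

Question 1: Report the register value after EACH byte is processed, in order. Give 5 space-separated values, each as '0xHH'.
0x7D 0x9C 0x4D 0xEC 0x9F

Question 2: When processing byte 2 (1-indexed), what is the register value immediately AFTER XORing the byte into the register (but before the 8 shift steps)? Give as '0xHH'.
Register before byte 2: 0x7D
Byte 2: 0xFA
0x7D XOR 0xFA = 0x87

Answer: 0x87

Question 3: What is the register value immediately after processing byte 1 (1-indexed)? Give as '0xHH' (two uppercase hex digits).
After byte 1 (0x7E): reg=0x7D

Answer: 0x7D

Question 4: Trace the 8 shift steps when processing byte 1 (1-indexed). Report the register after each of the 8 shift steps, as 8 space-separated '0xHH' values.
Answer: 0xFC 0xFF 0xF9 0xF5 0xED 0xDD 0xBD 0x7D

Derivation:
Register before byte 1: 0x00
After XOR with byte 0x7E: 0x7E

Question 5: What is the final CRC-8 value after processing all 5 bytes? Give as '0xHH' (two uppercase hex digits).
Answer: 0x9F

Derivation:
After byte 1 (0x7E): reg=0x7D
After byte 2 (0xFA): reg=0x9C
After byte 3 (0x30): reg=0x4D
After byte 4 (0xDA): reg=0xEC
After byte 5 (0x07): reg=0x9F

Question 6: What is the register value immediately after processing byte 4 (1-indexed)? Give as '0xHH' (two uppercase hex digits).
After byte 1 (0x7E): reg=0x7D
After byte 2 (0xFA): reg=0x9C
After byte 3 (0x30): reg=0x4D
After byte 4 (0xDA): reg=0xEC

Answer: 0xEC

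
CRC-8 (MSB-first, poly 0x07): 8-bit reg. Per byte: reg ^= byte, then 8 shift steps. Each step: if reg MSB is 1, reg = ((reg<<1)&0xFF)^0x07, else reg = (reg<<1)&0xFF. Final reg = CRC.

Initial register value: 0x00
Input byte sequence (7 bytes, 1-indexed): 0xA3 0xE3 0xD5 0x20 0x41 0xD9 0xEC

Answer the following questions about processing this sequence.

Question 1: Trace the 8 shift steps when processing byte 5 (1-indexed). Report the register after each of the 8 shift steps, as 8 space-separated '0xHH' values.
Answer: 0xDF 0xB9 0x75 0xEA 0xD3 0xA1 0x45 0x8A

Derivation:
After byte 1 (0xA3): reg=0x60
After byte 2 (0xE3): reg=0x80
After byte 3 (0xD5): reg=0xAC
After byte 4 (0x20): reg=0xAD
Register before byte 5: 0xAD
After XOR with byte 0x41: 0xEC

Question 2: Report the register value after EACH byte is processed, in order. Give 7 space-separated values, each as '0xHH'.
0x60 0x80 0xAC 0xAD 0x8A 0xBE 0xB9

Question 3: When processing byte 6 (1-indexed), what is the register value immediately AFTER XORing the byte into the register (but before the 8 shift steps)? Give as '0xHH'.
Answer: 0x53

Derivation:
Register before byte 6: 0x8A
Byte 6: 0xD9
0x8A XOR 0xD9 = 0x53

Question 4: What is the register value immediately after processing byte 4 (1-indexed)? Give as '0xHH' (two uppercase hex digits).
After byte 1 (0xA3): reg=0x60
After byte 2 (0xE3): reg=0x80
After byte 3 (0xD5): reg=0xAC
After byte 4 (0x20): reg=0xAD

Answer: 0xAD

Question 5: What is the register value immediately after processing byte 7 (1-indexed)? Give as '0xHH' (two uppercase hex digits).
After byte 1 (0xA3): reg=0x60
After byte 2 (0xE3): reg=0x80
After byte 3 (0xD5): reg=0xAC
After byte 4 (0x20): reg=0xAD
After byte 5 (0x41): reg=0x8A
After byte 6 (0xD9): reg=0xBE
After byte 7 (0xEC): reg=0xB9

Answer: 0xB9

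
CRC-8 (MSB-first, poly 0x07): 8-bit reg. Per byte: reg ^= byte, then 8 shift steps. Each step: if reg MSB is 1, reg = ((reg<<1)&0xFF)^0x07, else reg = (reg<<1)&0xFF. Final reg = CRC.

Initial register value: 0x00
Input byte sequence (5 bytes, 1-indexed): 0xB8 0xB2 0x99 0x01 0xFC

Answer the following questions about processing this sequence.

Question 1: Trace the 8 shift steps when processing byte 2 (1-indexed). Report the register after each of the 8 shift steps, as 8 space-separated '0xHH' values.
Answer: 0x21 0x42 0x84 0x0F 0x1E 0x3C 0x78 0xF0

Derivation:
After byte 1 (0xB8): reg=0x21
Register before byte 2: 0x21
After XOR with byte 0xB2: 0x93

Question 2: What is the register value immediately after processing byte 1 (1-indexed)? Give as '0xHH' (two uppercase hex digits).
After byte 1 (0xB8): reg=0x21

Answer: 0x21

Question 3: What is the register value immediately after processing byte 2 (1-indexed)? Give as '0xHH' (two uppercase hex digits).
Answer: 0xF0

Derivation:
After byte 1 (0xB8): reg=0x21
After byte 2 (0xB2): reg=0xF0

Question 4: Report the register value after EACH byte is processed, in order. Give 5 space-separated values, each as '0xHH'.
0x21 0xF0 0x18 0x4F 0x10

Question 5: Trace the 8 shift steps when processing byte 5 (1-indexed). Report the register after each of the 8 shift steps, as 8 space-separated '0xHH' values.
After byte 1 (0xB8): reg=0x21
After byte 2 (0xB2): reg=0xF0
After byte 3 (0x99): reg=0x18
After byte 4 (0x01): reg=0x4F
Register before byte 5: 0x4F
After XOR with byte 0xFC: 0xB3

Answer: 0x61 0xC2 0x83 0x01 0x02 0x04 0x08 0x10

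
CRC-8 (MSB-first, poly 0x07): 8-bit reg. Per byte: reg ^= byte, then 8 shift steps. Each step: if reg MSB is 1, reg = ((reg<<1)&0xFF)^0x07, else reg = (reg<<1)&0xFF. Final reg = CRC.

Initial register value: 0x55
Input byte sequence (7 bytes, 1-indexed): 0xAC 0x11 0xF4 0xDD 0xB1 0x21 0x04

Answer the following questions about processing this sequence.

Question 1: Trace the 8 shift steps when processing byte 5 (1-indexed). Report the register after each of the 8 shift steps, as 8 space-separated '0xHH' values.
Answer: 0x07 0x0E 0x1C 0x38 0x70 0xE0 0xC7 0x89

Derivation:
After byte 1 (0xAC): reg=0xE1
After byte 2 (0x11): reg=0xDE
After byte 3 (0xF4): reg=0xD6
After byte 4 (0xDD): reg=0x31
Register before byte 5: 0x31
After XOR with byte 0xB1: 0x80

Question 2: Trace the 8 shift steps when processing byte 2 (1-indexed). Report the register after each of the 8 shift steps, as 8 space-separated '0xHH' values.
After byte 1 (0xAC): reg=0xE1
Register before byte 2: 0xE1
After XOR with byte 0x11: 0xF0

Answer: 0xE7 0xC9 0x95 0x2D 0x5A 0xB4 0x6F 0xDE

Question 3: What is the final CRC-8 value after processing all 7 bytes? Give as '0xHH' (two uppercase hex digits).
Answer: 0xAC

Derivation:
After byte 1 (0xAC): reg=0xE1
After byte 2 (0x11): reg=0xDE
After byte 3 (0xF4): reg=0xD6
After byte 4 (0xDD): reg=0x31
After byte 5 (0xB1): reg=0x89
After byte 6 (0x21): reg=0x51
After byte 7 (0x04): reg=0xAC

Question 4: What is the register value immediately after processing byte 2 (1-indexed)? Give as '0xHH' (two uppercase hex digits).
After byte 1 (0xAC): reg=0xE1
After byte 2 (0x11): reg=0xDE

Answer: 0xDE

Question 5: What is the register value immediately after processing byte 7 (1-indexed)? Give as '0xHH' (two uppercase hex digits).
Answer: 0xAC

Derivation:
After byte 1 (0xAC): reg=0xE1
After byte 2 (0x11): reg=0xDE
After byte 3 (0xF4): reg=0xD6
After byte 4 (0xDD): reg=0x31
After byte 5 (0xB1): reg=0x89
After byte 6 (0x21): reg=0x51
After byte 7 (0x04): reg=0xAC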